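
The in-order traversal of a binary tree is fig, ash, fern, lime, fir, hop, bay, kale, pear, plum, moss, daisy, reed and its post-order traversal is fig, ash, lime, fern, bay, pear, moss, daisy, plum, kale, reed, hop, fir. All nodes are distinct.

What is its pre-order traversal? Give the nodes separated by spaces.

fir fern ash fig lime hop reed kale bay plum pear daisy moss

The last element of post-order is the root; it splits in-order into left and right subtrees.
Root fir: left subtree has 4 nodes {fig, ash, fern, lime}, right has 8 {hop, bay, kale, pear, plum, moss, daisy, reed}.
  Root fern: left subtree has 2 nodes {fig, ash}, right has 1 {lime}.
    Root ash: left subtree has 1 node {fig}, right has 0 { }.
  Root hop: left subtree has 0 nodes { }, right has 7 {bay, kale, pear, plum, moss, daisy, reed}.
    Root reed: left subtree has 6 nodes {bay, kale, pear, plum, moss, daisy}, right has 0 { }.
      Root kale: left subtree has 1 node {bay}, right has 4 {pear, plum, moss, daisy}.
        Root plum: left subtree has 1 node {pear}, right has 2 {moss, daisy}.
          Root daisy: left subtree has 1 node {moss}, right has 0 { }.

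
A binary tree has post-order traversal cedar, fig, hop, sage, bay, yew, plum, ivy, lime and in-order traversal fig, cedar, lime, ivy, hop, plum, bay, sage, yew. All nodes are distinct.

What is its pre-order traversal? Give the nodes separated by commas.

The last element of post-order is the root; it splits in-order into left and right subtrees.
Root lime: left subtree has 2 nodes {fig, cedar}, right has 6 {ivy, hop, plum, bay, sage, yew}.
  Root fig: left subtree has 0 nodes { }, right has 1 {cedar}.
  Root ivy: left subtree has 0 nodes { }, right has 5 {hop, plum, bay, sage, yew}.
    Root plum: left subtree has 1 node {hop}, right has 3 {bay, sage, yew}.
      Root yew: left subtree has 2 nodes {bay, sage}, right has 0 { }.
        Root bay: left subtree has 0 nodes { }, right has 1 {sage}.

lime, fig, cedar, ivy, plum, hop, yew, bay, sage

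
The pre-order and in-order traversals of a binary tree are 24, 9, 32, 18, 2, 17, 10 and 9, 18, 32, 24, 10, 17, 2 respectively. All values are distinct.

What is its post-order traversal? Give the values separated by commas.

18, 32, 9, 10, 17, 2, 24

The first element of pre-order is the root; it splits in-order into left and right subtrees.
Root 24: left subtree has 3 nodes {9, 18, 32}, right has 3 {10, 17, 2}.
  Root 9: left subtree has 0 nodes { }, right has 2 {18, 32}.
    Root 32: left subtree has 1 node {18}, right has 0 { }.
  Root 2: left subtree has 2 nodes {10, 17}, right has 0 { }.
    Root 17: left subtree has 1 node {10}, right has 0 { }.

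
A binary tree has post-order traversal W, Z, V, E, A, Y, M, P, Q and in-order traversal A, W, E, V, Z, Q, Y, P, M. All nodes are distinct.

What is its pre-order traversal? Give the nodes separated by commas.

Q, A, E, W, V, Z, P, Y, M

The last element of post-order is the root; it splits in-order into left and right subtrees.
Root Q: left subtree has 5 nodes {A, W, E, V, Z}, right has 3 {Y, P, M}.
  Root A: left subtree has 0 nodes { }, right has 4 {W, E, V, Z}.
    Root E: left subtree has 1 node {W}, right has 2 {V, Z}.
      Root V: left subtree has 0 nodes { }, right has 1 {Z}.
  Root P: left subtree has 1 node {Y}, right has 1 {M}.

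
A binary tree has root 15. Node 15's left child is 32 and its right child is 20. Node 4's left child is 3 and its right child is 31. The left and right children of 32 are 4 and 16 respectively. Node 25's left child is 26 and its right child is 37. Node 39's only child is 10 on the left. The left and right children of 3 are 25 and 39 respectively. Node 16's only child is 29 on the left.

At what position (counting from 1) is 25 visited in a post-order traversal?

3

Post-order visits the left subtree, then the right subtree, then the node.
At 15: go left to 32.
  At 32: go left to 4.
    At 4: go left to 3.
      At 3: go left to 25.
        At 25: go left to 26.
          26 is a leaf — visit 26.
        At 25: go right to 37.
          37 is a leaf — visit 37.
        Visit 25.
      At 3: go right to 39.
        At 39: go left to 10.
          10 is a leaf — visit 10.
        At 39: no right child.
        Visit 39.
      Visit 3.
    At 4: go right to 31.
      31 is a leaf — visit 31.
    Visit 4.
  At 32: go right to 16.
    At 16: go left to 29.
      29 is a leaf — visit 29.
    At 16: no right child.
    Visit 16.
  Visit 32.
At 15: go right to 20.
  20 is a leaf — visit 20.
Visit 15.
Full post-order sequence: 26, 37, 25, 10, 39, 3, 31, 4, 29, 16, 32, 20, 15.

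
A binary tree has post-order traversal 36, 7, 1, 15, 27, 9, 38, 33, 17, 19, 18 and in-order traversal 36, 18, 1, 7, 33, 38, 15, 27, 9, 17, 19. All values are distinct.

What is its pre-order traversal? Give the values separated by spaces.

The last element of post-order is the root; it splits in-order into left and right subtrees.
Root 18: left subtree has 1 node {36}, right has 9 {1, 7, 33, 38, 15, 27, 9, 17, 19}.
  Root 19: left subtree has 8 nodes {1, 7, 33, 38, 15, 27, 9, 17}, right has 0 { }.
    Root 17: left subtree has 7 nodes {1, 7, 33, 38, 15, 27, 9}, right has 0 { }.
      Root 33: left subtree has 2 nodes {1, 7}, right has 4 {38, 15, 27, 9}.
        Root 1: left subtree has 0 nodes { }, right has 1 {7}.
        Root 38: left subtree has 0 nodes { }, right has 3 {15, 27, 9}.
          Root 9: left subtree has 2 nodes {15, 27}, right has 0 { }.
            Root 27: left subtree has 1 node {15}, right has 0 { }.

18 36 19 17 33 1 7 38 9 27 15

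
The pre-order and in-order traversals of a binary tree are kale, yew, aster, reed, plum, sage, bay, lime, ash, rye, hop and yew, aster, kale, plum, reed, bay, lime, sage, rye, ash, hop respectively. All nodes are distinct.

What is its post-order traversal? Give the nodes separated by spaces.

aster yew plum lime bay rye hop ash sage reed kale

The first element of pre-order is the root; it splits in-order into left and right subtrees.
Root kale: left subtree has 2 nodes {yew, aster}, right has 8 {plum, reed, bay, lime, sage, rye, ash, hop}.
  Root yew: left subtree has 0 nodes { }, right has 1 {aster}.
  Root reed: left subtree has 1 node {plum}, right has 6 {bay, lime, sage, rye, ash, hop}.
    Root sage: left subtree has 2 nodes {bay, lime}, right has 3 {rye, ash, hop}.
      Root bay: left subtree has 0 nodes { }, right has 1 {lime}.
      Root ash: left subtree has 1 node {rye}, right has 1 {hop}.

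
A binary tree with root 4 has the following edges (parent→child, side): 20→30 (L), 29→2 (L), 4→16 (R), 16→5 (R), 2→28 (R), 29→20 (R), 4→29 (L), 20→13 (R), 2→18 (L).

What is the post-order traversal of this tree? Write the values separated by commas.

18, 28, 2, 30, 13, 20, 29, 5, 16, 4

Post-order visits the left subtree, then the right subtree, then the node.
At 4: go left to 29.
  At 29: go left to 2.
    At 2: go left to 18.
      18 is a leaf — visit 18.
    At 2: go right to 28.
      28 is a leaf — visit 28.
    Visit 2.
  At 29: go right to 20.
    At 20: go left to 30.
      30 is a leaf — visit 30.
    At 20: go right to 13.
      13 is a leaf — visit 13.
    Visit 20.
  Visit 29.
At 4: go right to 16.
  At 16: no left child.
  At 16: go right to 5.
    5 is a leaf — visit 5.
  Visit 16.
Visit 4.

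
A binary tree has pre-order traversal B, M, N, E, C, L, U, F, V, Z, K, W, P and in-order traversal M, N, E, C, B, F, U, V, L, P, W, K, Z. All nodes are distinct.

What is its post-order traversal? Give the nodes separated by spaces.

C E N M F V U P W K Z L B

The first element of pre-order is the root; it splits in-order into left and right subtrees.
Root B: left subtree has 4 nodes {M, N, E, C}, right has 8 {F, U, V, L, P, W, K, Z}.
  Root M: left subtree has 0 nodes { }, right has 3 {N, E, C}.
    Root N: left subtree has 0 nodes { }, right has 2 {E, C}.
      Root E: left subtree has 0 nodes { }, right has 1 {C}.
  Root L: left subtree has 3 nodes {F, U, V}, right has 4 {P, W, K, Z}.
    Root U: left subtree has 1 node {F}, right has 1 {V}.
    Root Z: left subtree has 3 nodes {P, W, K}, right has 0 { }.
      Root K: left subtree has 2 nodes {P, W}, right has 0 { }.
        Root W: left subtree has 1 node {P}, right has 0 { }.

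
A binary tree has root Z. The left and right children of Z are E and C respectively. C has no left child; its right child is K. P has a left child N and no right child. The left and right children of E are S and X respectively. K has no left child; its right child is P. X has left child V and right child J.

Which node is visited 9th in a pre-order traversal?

P

Pre-order visits the node, then its left subtree, then its right subtree.
Visit Z.
At Z: go left to E.
  Visit E.
  At E: go left to S.
    S is a leaf — visit S.
  At E: go right to X.
    Visit X.
    At X: go left to V.
      V is a leaf — visit V.
    At X: go right to J.
      J is a leaf — visit J.
At Z: go right to C.
  Visit C.
  At C: no left child.
  At C: go right to K.
    Visit K.
    At K: no left child.
    At K: go right to P.
      Visit P.
      At P: go left to N.
        N is a leaf — visit N.
      At P: no right child.
Full pre-order sequence: Z, E, S, X, V, J, C, K, P, N.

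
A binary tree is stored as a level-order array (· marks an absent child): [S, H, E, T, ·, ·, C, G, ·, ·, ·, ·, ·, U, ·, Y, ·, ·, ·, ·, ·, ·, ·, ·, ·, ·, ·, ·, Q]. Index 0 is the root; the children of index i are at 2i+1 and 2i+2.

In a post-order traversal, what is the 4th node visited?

Post-order visits the left subtree, then the right subtree, then the node.
At S: go left to H.
  At H: go left to T.
    At T: go left to G.
      At G: go left to Y.
        Y is a leaf — visit Y.
      At G: no right child.
      Visit G.
    At T: no right child.
    Visit T.
  At H: no right child.
  Visit H.
At S: go right to E.
  At E: no left child.
  At E: go right to C.
    At C: go left to U.
      At U: no left child.
      At U: go right to Q.
        Q is a leaf — visit Q.
      Visit U.
    At C: no right child.
    Visit C.
  Visit E.
Visit S.
Full post-order sequence: Y, G, T, H, Q, U, C, E, S.

H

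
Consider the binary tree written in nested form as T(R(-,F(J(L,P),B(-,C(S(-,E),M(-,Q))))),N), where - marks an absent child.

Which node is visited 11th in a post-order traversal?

Post-order visits the left subtree, then the right subtree, then the node.
At T: go left to R.
  At R: no left child.
  At R: go right to F.
    At F: go left to J.
      At J: go left to L.
        L is a leaf — visit L.
      At J: go right to P.
        P is a leaf — visit P.
      Visit J.
    At F: go right to B.
      At B: no left child.
      At B: go right to C.
        At C: go left to S.
          At S: no left child.
          At S: go right to E.
            E is a leaf — visit E.
          Visit S.
        At C: go right to M.
          At M: no left child.
          At M: go right to Q.
            Q is a leaf — visit Q.
          Visit M.
        Visit C.
      Visit B.
    Visit F.
  Visit R.
At T: go right to N.
  N is a leaf — visit N.
Visit T.
Full post-order sequence: L, P, J, E, S, Q, M, C, B, F, R, N, T.

R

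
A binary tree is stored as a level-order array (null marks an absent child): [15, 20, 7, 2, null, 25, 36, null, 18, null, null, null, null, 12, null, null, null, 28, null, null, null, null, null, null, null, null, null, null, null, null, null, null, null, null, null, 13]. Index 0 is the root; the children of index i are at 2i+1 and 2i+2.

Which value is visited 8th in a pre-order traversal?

25

Pre-order visits the node, then its left subtree, then its right subtree.
Visit 15.
At 15: go left to 20.
  Visit 20.
  At 20: go left to 2.
    Visit 2.
    At 2: no left child.
    At 2: go right to 18.
      Visit 18.
      At 18: go left to 28.
        Visit 28.
        At 28: go left to 13.
          13 is a leaf — visit 13.
        At 28: no right child.
      At 18: no right child.
  At 20: no right child.
At 15: go right to 7.
  Visit 7.
  At 7: go left to 25.
    25 is a leaf — visit 25.
  At 7: go right to 36.
    Visit 36.
    At 36: go left to 12.
      12 is a leaf — visit 12.
    At 36: no right child.
Full pre-order sequence: 15, 20, 2, 18, 28, 13, 7, 25, 36, 12.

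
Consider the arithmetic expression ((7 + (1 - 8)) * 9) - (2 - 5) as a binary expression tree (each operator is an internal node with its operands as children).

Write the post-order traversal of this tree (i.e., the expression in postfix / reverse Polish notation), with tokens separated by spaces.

7 1 8 - + 9 * 2 5 - -

Post-order on an expression tree gives postfix notation: for each operator, emit left operand, right operand, then the operator.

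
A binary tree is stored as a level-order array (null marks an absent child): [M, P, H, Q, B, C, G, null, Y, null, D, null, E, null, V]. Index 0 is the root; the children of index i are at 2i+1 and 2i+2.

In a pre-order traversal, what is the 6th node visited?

Pre-order visits the node, then its left subtree, then its right subtree.
Visit M.
At M: go left to P.
  Visit P.
  At P: go left to Q.
    Visit Q.
    At Q: no left child.
    At Q: go right to Y.
      Y is a leaf — visit Y.
  At P: go right to B.
    Visit B.
    At B: no left child.
    At B: go right to D.
      D is a leaf — visit D.
At M: go right to H.
  Visit H.
  At H: go left to C.
    Visit C.
    At C: no left child.
    At C: go right to E.
      E is a leaf — visit E.
  At H: go right to G.
    Visit G.
    At G: no left child.
    At G: go right to V.
      V is a leaf — visit V.
Full pre-order sequence: M, P, Q, Y, B, D, H, C, E, G, V.

D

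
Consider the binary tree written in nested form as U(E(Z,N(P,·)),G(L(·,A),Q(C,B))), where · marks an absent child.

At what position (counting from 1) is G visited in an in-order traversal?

In-order visits the left subtree, then the node, then the right subtree.
At U: go left to E.
  At E: go left to Z.
    Z is a leaf — visit Z.
  Visit E.
  At E: go right to N.
    At N: go left to P.
      P is a leaf — visit P.
    Visit N.
    At N: no right child.
Visit U.
At U: go right to G.
  At G: go left to L.
    At L: no left child.
    Visit L.
    At L: go right to A.
      A is a leaf — visit A.
  Visit G.
  At G: go right to Q.
    At Q: go left to C.
      C is a leaf — visit C.
    Visit Q.
    At Q: go right to B.
      B is a leaf — visit B.
Full in-order sequence: Z, E, P, N, U, L, A, G, C, Q, B.

8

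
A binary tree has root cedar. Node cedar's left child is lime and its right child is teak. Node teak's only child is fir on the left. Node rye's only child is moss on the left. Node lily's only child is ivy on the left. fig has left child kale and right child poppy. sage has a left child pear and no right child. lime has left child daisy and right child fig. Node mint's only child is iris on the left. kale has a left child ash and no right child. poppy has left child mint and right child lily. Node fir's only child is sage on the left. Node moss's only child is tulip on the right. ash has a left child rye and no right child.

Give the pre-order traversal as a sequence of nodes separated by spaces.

Pre-order visits the node, then its left subtree, then its right subtree.
Visit cedar.
At cedar: go left to lime.
  Visit lime.
  At lime: go left to daisy.
    daisy is a leaf — visit daisy.
  At lime: go right to fig.
    Visit fig.
    At fig: go left to kale.
      Visit kale.
      At kale: go left to ash.
        Visit ash.
        At ash: go left to rye.
          Visit rye.
          At rye: go left to moss.
            Visit moss.
            At moss: no left child.
            At moss: go right to tulip.
              tulip is a leaf — visit tulip.
          At rye: no right child.
        At ash: no right child.
      At kale: no right child.
    At fig: go right to poppy.
      Visit poppy.
      At poppy: go left to mint.
        Visit mint.
        At mint: go left to iris.
          iris is a leaf — visit iris.
        At mint: no right child.
      At poppy: go right to lily.
        Visit lily.
        At lily: go left to ivy.
          ivy is a leaf — visit ivy.
        At lily: no right child.
At cedar: go right to teak.
  Visit teak.
  At teak: go left to fir.
    Visit fir.
    At fir: go left to sage.
      Visit sage.
      At sage: go left to pear.
        pear is a leaf — visit pear.
      At sage: no right child.
    At fir: no right child.
  At teak: no right child.

cedar lime daisy fig kale ash rye moss tulip poppy mint iris lily ivy teak fir sage pear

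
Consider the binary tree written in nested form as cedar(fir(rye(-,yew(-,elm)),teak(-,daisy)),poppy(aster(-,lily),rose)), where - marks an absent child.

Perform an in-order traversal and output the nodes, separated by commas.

rye, yew, elm, fir, teak, daisy, cedar, aster, lily, poppy, rose

In-order visits the left subtree, then the node, then the right subtree.
At cedar: go left to fir.
  At fir: go left to rye.
    At rye: no left child.
    Visit rye.
    At rye: go right to yew.
      At yew: no left child.
      Visit yew.
      At yew: go right to elm.
        elm is a leaf — visit elm.
  Visit fir.
  At fir: go right to teak.
    At teak: no left child.
    Visit teak.
    At teak: go right to daisy.
      daisy is a leaf — visit daisy.
Visit cedar.
At cedar: go right to poppy.
  At poppy: go left to aster.
    At aster: no left child.
    Visit aster.
    At aster: go right to lily.
      lily is a leaf — visit lily.
  Visit poppy.
  At poppy: go right to rose.
    rose is a leaf — visit rose.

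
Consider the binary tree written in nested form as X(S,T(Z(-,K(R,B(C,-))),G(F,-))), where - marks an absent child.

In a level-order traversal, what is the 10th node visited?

C

Level-order visits nodes level by level from the root, left to right within each level.
Level 0: X
Level 1: S, T
Level 2: Z, G
Level 3: K, F
Level 4: R, B
Level 5: C
Full level-order sequence: X, S, T, Z, G, K, F, R, B, C.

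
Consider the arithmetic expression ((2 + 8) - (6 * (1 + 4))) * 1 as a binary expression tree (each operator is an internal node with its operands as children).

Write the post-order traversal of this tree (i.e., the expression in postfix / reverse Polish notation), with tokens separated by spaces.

2 8 + 6 1 4 + * - 1 *

Post-order on an expression tree gives postfix notation: for each operator, emit left operand, right operand, then the operator.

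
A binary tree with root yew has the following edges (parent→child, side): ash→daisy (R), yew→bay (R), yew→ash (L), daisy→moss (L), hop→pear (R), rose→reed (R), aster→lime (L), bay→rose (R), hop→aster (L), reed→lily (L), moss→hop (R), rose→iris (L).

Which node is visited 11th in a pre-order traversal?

iris

Pre-order visits the node, then its left subtree, then its right subtree.
Visit yew.
At yew: go left to ash.
  Visit ash.
  At ash: no left child.
  At ash: go right to daisy.
    Visit daisy.
    At daisy: go left to moss.
      Visit moss.
      At moss: no left child.
      At moss: go right to hop.
        Visit hop.
        At hop: go left to aster.
          Visit aster.
          At aster: go left to lime.
            lime is a leaf — visit lime.
          At aster: no right child.
        At hop: go right to pear.
          pear is a leaf — visit pear.
    At daisy: no right child.
At yew: go right to bay.
  Visit bay.
  At bay: no left child.
  At bay: go right to rose.
    Visit rose.
    At rose: go left to iris.
      iris is a leaf — visit iris.
    At rose: go right to reed.
      Visit reed.
      At reed: go left to lily.
        lily is a leaf — visit lily.
      At reed: no right child.
Full pre-order sequence: yew, ash, daisy, moss, hop, aster, lime, pear, bay, rose, iris, reed, lily.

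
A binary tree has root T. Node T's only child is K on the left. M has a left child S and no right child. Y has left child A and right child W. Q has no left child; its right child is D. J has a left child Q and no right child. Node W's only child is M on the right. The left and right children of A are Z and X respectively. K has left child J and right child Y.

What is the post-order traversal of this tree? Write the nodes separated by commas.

D, Q, J, Z, X, A, S, M, W, Y, K, T

Post-order visits the left subtree, then the right subtree, then the node.
At T: go left to K.
  At K: go left to J.
    At J: go left to Q.
      At Q: no left child.
      At Q: go right to D.
        D is a leaf — visit D.
      Visit Q.
    At J: no right child.
    Visit J.
  At K: go right to Y.
    At Y: go left to A.
      At A: go left to Z.
        Z is a leaf — visit Z.
      At A: go right to X.
        X is a leaf — visit X.
      Visit A.
    At Y: go right to W.
      At W: no left child.
      At W: go right to M.
        At M: go left to S.
          S is a leaf — visit S.
        At M: no right child.
        Visit M.
      Visit W.
    Visit Y.
  Visit K.
At T: no right child.
Visit T.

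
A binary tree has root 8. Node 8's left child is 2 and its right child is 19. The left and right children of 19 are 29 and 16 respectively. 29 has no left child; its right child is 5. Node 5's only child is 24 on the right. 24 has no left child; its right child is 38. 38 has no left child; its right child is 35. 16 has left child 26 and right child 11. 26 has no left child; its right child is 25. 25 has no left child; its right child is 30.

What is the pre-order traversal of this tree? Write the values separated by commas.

8, 2, 19, 29, 5, 24, 38, 35, 16, 26, 25, 30, 11

Pre-order visits the node, then its left subtree, then its right subtree.
Visit 8.
At 8: go left to 2.
  2 is a leaf — visit 2.
At 8: go right to 19.
  Visit 19.
  At 19: go left to 29.
    Visit 29.
    At 29: no left child.
    At 29: go right to 5.
      Visit 5.
      At 5: no left child.
      At 5: go right to 24.
        Visit 24.
        At 24: no left child.
        At 24: go right to 38.
          Visit 38.
          At 38: no left child.
          At 38: go right to 35.
            35 is a leaf — visit 35.
  At 19: go right to 16.
    Visit 16.
    At 16: go left to 26.
      Visit 26.
      At 26: no left child.
      At 26: go right to 25.
        Visit 25.
        At 25: no left child.
        At 25: go right to 30.
          30 is a leaf — visit 30.
    At 16: go right to 11.
      11 is a leaf — visit 11.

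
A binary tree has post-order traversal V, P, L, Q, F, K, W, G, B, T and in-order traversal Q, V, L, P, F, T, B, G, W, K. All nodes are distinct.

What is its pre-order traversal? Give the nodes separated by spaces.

The last element of post-order is the root; it splits in-order into left and right subtrees.
Root T: left subtree has 5 nodes {Q, V, L, P, F}, right has 4 {B, G, W, K}.
  Root F: left subtree has 4 nodes {Q, V, L, P}, right has 0 { }.
    Root Q: left subtree has 0 nodes { }, right has 3 {V, L, P}.
      Root L: left subtree has 1 node {V}, right has 1 {P}.
  Root B: left subtree has 0 nodes { }, right has 3 {G, W, K}.
    Root G: left subtree has 0 nodes { }, right has 2 {W, K}.
      Root W: left subtree has 0 nodes { }, right has 1 {K}.

T F Q L V P B G W K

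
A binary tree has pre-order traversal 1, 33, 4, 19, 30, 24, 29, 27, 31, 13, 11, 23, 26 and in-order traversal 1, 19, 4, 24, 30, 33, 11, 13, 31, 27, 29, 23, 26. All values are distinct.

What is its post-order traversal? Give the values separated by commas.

The first element of pre-order is the root; it splits in-order into left and right subtrees.
Root 1: left subtree has 0 nodes { }, right has 12 {19, 4, 24, 30, 33, 11, 13, 31, 27, 29, 23, 26}.
  Root 33: left subtree has 4 nodes {19, 4, 24, 30}, right has 7 {11, 13, 31, 27, 29, 23, 26}.
    Root 4: left subtree has 1 node {19}, right has 2 {24, 30}.
      Root 30: left subtree has 1 node {24}, right has 0 { }.
    Root 29: left subtree has 4 nodes {11, 13, 31, 27}, right has 2 {23, 26}.
      Root 27: left subtree has 3 nodes {11, 13, 31}, right has 0 { }.
        Root 31: left subtree has 2 nodes {11, 13}, right has 0 { }.
          Root 13: left subtree has 1 node {11}, right has 0 { }.
      Root 23: left subtree has 0 nodes { }, right has 1 {26}.

19, 24, 30, 4, 11, 13, 31, 27, 26, 23, 29, 33, 1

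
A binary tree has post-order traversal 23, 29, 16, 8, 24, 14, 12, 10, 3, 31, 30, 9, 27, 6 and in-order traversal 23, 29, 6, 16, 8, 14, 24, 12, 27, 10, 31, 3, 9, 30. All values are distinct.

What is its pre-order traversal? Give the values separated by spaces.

The last element of post-order is the root; it splits in-order into left and right subtrees.
Root 6: left subtree has 2 nodes {23, 29}, right has 11 {16, 8, 14, 24, 12, 27, 10, 31, 3, 9, 30}.
  Root 29: left subtree has 1 node {23}, right has 0 { }.
  Root 27: left subtree has 5 nodes {16, 8, 14, 24, 12}, right has 5 {10, 31, 3, 9, 30}.
    Root 12: left subtree has 4 nodes {16, 8, 14, 24}, right has 0 { }.
      Root 14: left subtree has 2 nodes {16, 8}, right has 1 {24}.
        Root 8: left subtree has 1 node {16}, right has 0 { }.
    Root 9: left subtree has 3 nodes {10, 31, 3}, right has 1 {30}.
      Root 31: left subtree has 1 node {10}, right has 1 {3}.

6 29 23 27 12 14 8 16 24 9 31 10 3 30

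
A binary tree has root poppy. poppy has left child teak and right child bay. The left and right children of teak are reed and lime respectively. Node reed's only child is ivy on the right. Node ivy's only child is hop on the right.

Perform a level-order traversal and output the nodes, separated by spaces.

poppy teak bay reed lime ivy hop

Level-order visits nodes level by level from the root, left to right within each level.
Level 0: poppy
Level 1: teak, bay
Level 2: reed, lime
Level 3: ivy
Level 4: hop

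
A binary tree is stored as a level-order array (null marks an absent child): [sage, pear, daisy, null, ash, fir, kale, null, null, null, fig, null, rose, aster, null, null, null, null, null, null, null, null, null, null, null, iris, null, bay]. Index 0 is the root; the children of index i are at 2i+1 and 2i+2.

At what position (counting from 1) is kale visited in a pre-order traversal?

Pre-order visits the node, then its left subtree, then its right subtree.
Visit sage.
At sage: go left to pear.
  Visit pear.
  At pear: no left child.
  At pear: go right to ash.
    Visit ash.
    At ash: no left child.
    At ash: go right to fig.
      fig is a leaf — visit fig.
At sage: go right to daisy.
  Visit daisy.
  At daisy: go left to fir.
    Visit fir.
    At fir: no left child.
    At fir: go right to rose.
      Visit rose.
      At rose: go left to iris.
        iris is a leaf — visit iris.
      At rose: no right child.
  At daisy: go right to kale.
    Visit kale.
    At kale: go left to aster.
      Visit aster.
      At aster: go left to bay.
        bay is a leaf — visit bay.
      At aster: no right child.
    At kale: no right child.
Full pre-order sequence: sage, pear, ash, fig, daisy, fir, rose, iris, kale, aster, bay.

9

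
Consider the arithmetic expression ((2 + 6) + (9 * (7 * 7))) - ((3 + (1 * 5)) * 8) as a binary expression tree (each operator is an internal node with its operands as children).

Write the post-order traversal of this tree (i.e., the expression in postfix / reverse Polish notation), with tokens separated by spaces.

2 6 + 9 7 7 * * + 3 1 5 * + 8 * -

Post-order on an expression tree gives postfix notation: for each operator, emit left operand, right operand, then the operator.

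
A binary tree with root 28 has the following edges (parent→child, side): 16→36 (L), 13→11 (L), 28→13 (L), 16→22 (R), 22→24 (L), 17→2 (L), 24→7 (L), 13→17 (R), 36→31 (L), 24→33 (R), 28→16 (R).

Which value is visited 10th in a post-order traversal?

22

Post-order visits the left subtree, then the right subtree, then the node.
At 28: go left to 13.
  At 13: go left to 11.
    11 is a leaf — visit 11.
  At 13: go right to 17.
    At 17: go left to 2.
      2 is a leaf — visit 2.
    At 17: no right child.
    Visit 17.
  Visit 13.
At 28: go right to 16.
  At 16: go left to 36.
    At 36: go left to 31.
      31 is a leaf — visit 31.
    At 36: no right child.
    Visit 36.
  At 16: go right to 22.
    At 22: go left to 24.
      At 24: go left to 7.
        7 is a leaf — visit 7.
      At 24: go right to 33.
        33 is a leaf — visit 33.
      Visit 24.
    At 22: no right child.
    Visit 22.
  Visit 16.
Visit 28.
Full post-order sequence: 11, 2, 17, 13, 31, 36, 7, 33, 24, 22, 16, 28.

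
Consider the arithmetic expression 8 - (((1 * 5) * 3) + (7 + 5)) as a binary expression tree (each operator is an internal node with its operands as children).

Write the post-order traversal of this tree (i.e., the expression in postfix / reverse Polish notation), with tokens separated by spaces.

Post-order on an expression tree gives postfix notation: for each operator, emit left operand, right operand, then the operator.

8 1 5 * 3 * 7 5 + + -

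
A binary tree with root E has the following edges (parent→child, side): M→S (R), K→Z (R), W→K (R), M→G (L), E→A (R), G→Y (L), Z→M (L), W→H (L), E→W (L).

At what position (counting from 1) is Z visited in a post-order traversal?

6

Post-order visits the left subtree, then the right subtree, then the node.
At E: go left to W.
  At W: go left to H.
    H is a leaf — visit H.
  At W: go right to K.
    At K: no left child.
    At K: go right to Z.
      At Z: go left to M.
        At M: go left to G.
          At G: go left to Y.
            Y is a leaf — visit Y.
          At G: no right child.
          Visit G.
        At M: go right to S.
          S is a leaf — visit S.
        Visit M.
      At Z: no right child.
      Visit Z.
    Visit K.
  Visit W.
At E: go right to A.
  A is a leaf — visit A.
Visit E.
Full post-order sequence: H, Y, G, S, M, Z, K, W, A, E.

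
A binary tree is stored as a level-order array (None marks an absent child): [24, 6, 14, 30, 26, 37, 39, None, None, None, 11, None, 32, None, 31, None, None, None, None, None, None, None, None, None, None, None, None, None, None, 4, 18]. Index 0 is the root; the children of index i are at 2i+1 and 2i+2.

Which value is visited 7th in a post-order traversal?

Post-order visits the left subtree, then the right subtree, then the node.
At 24: go left to 6.
  At 6: go left to 30.
    30 is a leaf — visit 30.
  At 6: go right to 26.
    At 26: no left child.
    At 26: go right to 11.
      11 is a leaf — visit 11.
    Visit 26.
  Visit 6.
At 24: go right to 14.
  At 14: go left to 37.
    At 37: no left child.
    At 37: go right to 32.
      32 is a leaf — visit 32.
    Visit 37.
  At 14: go right to 39.
    At 39: no left child.
    At 39: go right to 31.
      At 31: go left to 4.
        4 is a leaf — visit 4.
      At 31: go right to 18.
        18 is a leaf — visit 18.
      Visit 31.
    Visit 39.
  Visit 14.
Visit 24.
Full post-order sequence: 30, 11, 26, 6, 32, 37, 4, 18, 31, 39, 14, 24.

4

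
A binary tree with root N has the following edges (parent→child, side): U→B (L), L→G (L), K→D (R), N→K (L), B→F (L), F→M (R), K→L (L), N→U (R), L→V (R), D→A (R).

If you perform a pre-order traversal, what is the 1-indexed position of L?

Pre-order visits the node, then its left subtree, then its right subtree.
Visit N.
At N: go left to K.
  Visit K.
  At K: go left to L.
    Visit L.
    At L: go left to G.
      G is a leaf — visit G.
    At L: go right to V.
      V is a leaf — visit V.
  At K: go right to D.
    Visit D.
    At D: no left child.
    At D: go right to A.
      A is a leaf — visit A.
At N: go right to U.
  Visit U.
  At U: go left to B.
    Visit B.
    At B: go left to F.
      Visit F.
      At F: no left child.
      At F: go right to M.
        M is a leaf — visit M.
    At B: no right child.
  At U: no right child.
Full pre-order sequence: N, K, L, G, V, D, A, U, B, F, M.

3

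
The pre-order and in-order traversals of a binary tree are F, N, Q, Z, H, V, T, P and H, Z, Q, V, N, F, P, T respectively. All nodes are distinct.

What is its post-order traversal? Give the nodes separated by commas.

The first element of pre-order is the root; it splits in-order into left and right subtrees.
Root F: left subtree has 5 nodes {H, Z, Q, V, N}, right has 2 {P, T}.
  Root N: left subtree has 4 nodes {H, Z, Q, V}, right has 0 { }.
    Root Q: left subtree has 2 nodes {H, Z}, right has 1 {V}.
      Root Z: left subtree has 1 node {H}, right has 0 { }.
  Root T: left subtree has 1 node {P}, right has 0 { }.

H, Z, V, Q, N, P, T, F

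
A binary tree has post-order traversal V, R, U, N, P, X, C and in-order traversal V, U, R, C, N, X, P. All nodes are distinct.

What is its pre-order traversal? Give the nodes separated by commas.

C, U, V, R, X, N, P

The last element of post-order is the root; it splits in-order into left and right subtrees.
Root C: left subtree has 3 nodes {V, U, R}, right has 3 {N, X, P}.
  Root U: left subtree has 1 node {V}, right has 1 {R}.
  Root X: left subtree has 1 node {N}, right has 1 {P}.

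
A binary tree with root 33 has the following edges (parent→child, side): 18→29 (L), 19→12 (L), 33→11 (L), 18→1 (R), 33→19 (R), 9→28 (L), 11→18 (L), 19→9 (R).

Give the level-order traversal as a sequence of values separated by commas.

Level-order visits nodes level by level from the root, left to right within each level.
Level 0: 33
Level 1: 11, 19
Level 2: 18, 12, 9
Level 3: 29, 1, 28

33, 11, 19, 18, 12, 9, 29, 1, 28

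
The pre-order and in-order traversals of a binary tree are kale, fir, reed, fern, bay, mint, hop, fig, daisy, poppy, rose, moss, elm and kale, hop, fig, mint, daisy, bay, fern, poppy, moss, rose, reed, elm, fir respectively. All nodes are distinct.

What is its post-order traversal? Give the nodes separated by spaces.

The first element of pre-order is the root; it splits in-order into left and right subtrees.
Root kale: left subtree has 0 nodes { }, right has 12 {hop, fig, mint, daisy, bay, fern, poppy, moss, rose, reed, elm, fir}.
  Root fir: left subtree has 11 nodes {hop, fig, mint, daisy, bay, fern, poppy, moss, rose, reed, elm}, right has 0 { }.
    Root reed: left subtree has 9 nodes {hop, fig, mint, daisy, bay, fern, poppy, moss, rose}, right has 1 {elm}.
      Root fern: left subtree has 5 nodes {hop, fig, mint, daisy, bay}, right has 3 {poppy, moss, rose}.
        Root bay: left subtree has 4 nodes {hop, fig, mint, daisy}, right has 0 { }.
          Root mint: left subtree has 2 nodes {hop, fig}, right has 1 {daisy}.
            Root hop: left subtree has 0 nodes { }, right has 1 {fig}.
        Root poppy: left subtree has 0 nodes { }, right has 2 {moss, rose}.
          Root rose: left subtree has 1 node {moss}, right has 0 { }.

fig hop daisy mint bay moss rose poppy fern elm reed fir kale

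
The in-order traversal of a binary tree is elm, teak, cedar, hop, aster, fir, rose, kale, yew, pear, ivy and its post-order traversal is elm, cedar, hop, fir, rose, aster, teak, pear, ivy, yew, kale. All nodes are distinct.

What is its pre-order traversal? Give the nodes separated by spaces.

The last element of post-order is the root; it splits in-order into left and right subtrees.
Root kale: left subtree has 7 nodes {elm, teak, cedar, hop, aster, fir, rose}, right has 3 {yew, pear, ivy}.
  Root teak: left subtree has 1 node {elm}, right has 5 {cedar, hop, aster, fir, rose}.
    Root aster: left subtree has 2 nodes {cedar, hop}, right has 2 {fir, rose}.
      Root hop: left subtree has 1 node {cedar}, right has 0 { }.
      Root rose: left subtree has 1 node {fir}, right has 0 { }.
  Root yew: left subtree has 0 nodes { }, right has 2 {pear, ivy}.
    Root ivy: left subtree has 1 node {pear}, right has 0 { }.

kale teak elm aster hop cedar rose fir yew ivy pear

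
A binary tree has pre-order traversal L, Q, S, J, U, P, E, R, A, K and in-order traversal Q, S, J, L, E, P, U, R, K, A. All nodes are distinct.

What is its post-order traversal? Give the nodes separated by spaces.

J S Q E P K A R U L

The first element of pre-order is the root; it splits in-order into left and right subtrees.
Root L: left subtree has 3 nodes {Q, S, J}, right has 6 {E, P, U, R, K, A}.
  Root Q: left subtree has 0 nodes { }, right has 2 {S, J}.
    Root S: left subtree has 0 nodes { }, right has 1 {J}.
  Root U: left subtree has 2 nodes {E, P}, right has 3 {R, K, A}.
    Root P: left subtree has 1 node {E}, right has 0 { }.
    Root R: left subtree has 0 nodes { }, right has 2 {K, A}.
      Root A: left subtree has 1 node {K}, right has 0 { }.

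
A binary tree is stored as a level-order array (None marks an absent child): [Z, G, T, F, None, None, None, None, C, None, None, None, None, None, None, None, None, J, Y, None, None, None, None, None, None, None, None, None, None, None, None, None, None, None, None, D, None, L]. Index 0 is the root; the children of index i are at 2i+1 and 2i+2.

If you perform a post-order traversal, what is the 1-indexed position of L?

Post-order visits the left subtree, then the right subtree, then the node.
At Z: go left to G.
  At G: go left to F.
    At F: no left child.
    At F: go right to C.
      At C: go left to J.
        At J: go left to D.
          D is a leaf — visit D.
        At J: no right child.
        Visit J.
      At C: go right to Y.
        At Y: go left to L.
          L is a leaf — visit L.
        At Y: no right child.
        Visit Y.
      Visit C.
    Visit F.
  At G: no right child.
  Visit G.
At Z: go right to T.
  T is a leaf — visit T.
Visit Z.
Full post-order sequence: D, J, L, Y, C, F, G, T, Z.

3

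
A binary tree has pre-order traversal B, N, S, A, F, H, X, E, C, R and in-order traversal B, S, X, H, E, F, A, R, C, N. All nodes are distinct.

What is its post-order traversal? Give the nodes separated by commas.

The first element of pre-order is the root; it splits in-order into left and right subtrees.
Root B: left subtree has 0 nodes { }, right has 9 {S, X, H, E, F, A, R, C, N}.
  Root N: left subtree has 8 nodes {S, X, H, E, F, A, R, C}, right has 0 { }.
    Root S: left subtree has 0 nodes { }, right has 7 {X, H, E, F, A, R, C}.
      Root A: left subtree has 4 nodes {X, H, E, F}, right has 2 {R, C}.
        Root F: left subtree has 3 nodes {X, H, E}, right has 0 { }.
          Root H: left subtree has 1 node {X}, right has 1 {E}.
        Root C: left subtree has 1 node {R}, right has 0 { }.

X, E, H, F, R, C, A, S, N, B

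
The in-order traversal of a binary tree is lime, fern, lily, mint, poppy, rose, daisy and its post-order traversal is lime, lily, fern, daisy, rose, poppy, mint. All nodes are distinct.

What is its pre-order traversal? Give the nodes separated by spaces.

mint fern lime lily poppy rose daisy

The last element of post-order is the root; it splits in-order into left and right subtrees.
Root mint: left subtree has 3 nodes {lime, fern, lily}, right has 3 {poppy, rose, daisy}.
  Root fern: left subtree has 1 node {lime}, right has 1 {lily}.
  Root poppy: left subtree has 0 nodes { }, right has 2 {rose, daisy}.
    Root rose: left subtree has 0 nodes { }, right has 1 {daisy}.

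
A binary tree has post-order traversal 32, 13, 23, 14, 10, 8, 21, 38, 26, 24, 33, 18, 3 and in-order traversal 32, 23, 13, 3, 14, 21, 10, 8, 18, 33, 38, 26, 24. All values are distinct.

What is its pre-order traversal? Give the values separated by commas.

The last element of post-order is the root; it splits in-order into left and right subtrees.
Root 3: left subtree has 3 nodes {32, 23, 13}, right has 9 {14, 21, 10, 8, 18, 33, 38, 26, 24}.
  Root 23: left subtree has 1 node {32}, right has 1 {13}.
  Root 18: left subtree has 4 nodes {14, 21, 10, 8}, right has 4 {33, 38, 26, 24}.
    Root 21: left subtree has 1 node {14}, right has 2 {10, 8}.
      Root 8: left subtree has 1 node {10}, right has 0 { }.
    Root 33: left subtree has 0 nodes { }, right has 3 {38, 26, 24}.
      Root 24: left subtree has 2 nodes {38, 26}, right has 0 { }.
        Root 26: left subtree has 1 node {38}, right has 0 { }.

3, 23, 32, 13, 18, 21, 14, 8, 10, 33, 24, 26, 38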